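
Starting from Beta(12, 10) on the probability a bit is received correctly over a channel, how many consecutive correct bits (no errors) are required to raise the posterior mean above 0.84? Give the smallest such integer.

k = 41

After k correct bits and 0 errors the posterior is Beta(12+k, 10), with mean (12+k)/(12+10+k).
Set (12+k)/(22+k) > 0.84 and solve: k > (0.84·22 − 12)/(1 − 0.84) = 40.500.
The smallest integer exceeding 40.500 is 41, and checking k=41: (53)/(63) = 0.8413 > 0.84.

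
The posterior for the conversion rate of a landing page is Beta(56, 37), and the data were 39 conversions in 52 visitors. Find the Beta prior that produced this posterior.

Beta is conjugate to the binomial likelihood: posterior = Beta(a+s, b+f).
Subtract the data counts: 56−39=17, 37−13=24.

Beta(17, 24)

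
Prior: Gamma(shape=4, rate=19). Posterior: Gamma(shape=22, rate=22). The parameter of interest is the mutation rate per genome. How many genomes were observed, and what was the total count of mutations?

A Gamma(α, β) prior (rate parametrization) on a Poisson rate with n observations summing to S gives posterior Gamma(α+S, β+n).
Matching: Σxᵢ = 22 − 4 = 18 and n = 22 − 19 = 3.

n = 3 genomes with total 18 mutations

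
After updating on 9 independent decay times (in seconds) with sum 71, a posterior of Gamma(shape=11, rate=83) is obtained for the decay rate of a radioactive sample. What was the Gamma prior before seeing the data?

Gamma(shape=2, rate=12)

For an exponential likelihood with a Gamma(α, β) prior on the rate, n observations with total T give posterior Gamma(α+n, β+T).
So α = 11 − 9 = 2 and β = 83 − 71 = 12.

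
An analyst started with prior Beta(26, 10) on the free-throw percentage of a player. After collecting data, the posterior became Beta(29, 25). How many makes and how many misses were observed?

A Beta(α, β) prior with s successes and f failures in binomial data gives a Beta(α+s, β+f) posterior.
Match parameters: s=29−26=3, f=25−10=15.

3 makes and 15 misses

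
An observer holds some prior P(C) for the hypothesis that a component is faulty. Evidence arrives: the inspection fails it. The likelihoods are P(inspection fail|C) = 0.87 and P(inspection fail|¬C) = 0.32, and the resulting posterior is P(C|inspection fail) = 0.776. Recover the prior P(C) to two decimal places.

In odds form, posterior odds = prior odds × likelihood ratio, so prior odds = posterior odds ÷ LR.
Posterior odds = 0.776/(1−0.776) = 3.4643. LR = 0.87/0.32 = 2.7188.
Prior odds = 3.4643/2.7188 = 1.2742, so P(C) = 1.2742/(1+1.2742) ≈ 0.56.

P(C) = 0.56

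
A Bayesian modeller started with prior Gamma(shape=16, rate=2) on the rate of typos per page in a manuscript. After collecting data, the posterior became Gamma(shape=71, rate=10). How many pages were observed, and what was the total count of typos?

A Gamma(α, β) prior (rate parametrization) on a Poisson rate with n observations summing to S gives posterior Gamma(α+S, β+n).
Matching: Σxᵢ = 71 − 16 = 55 and n = 10 − 2 = 8.

n = 8 pages with total 55 typos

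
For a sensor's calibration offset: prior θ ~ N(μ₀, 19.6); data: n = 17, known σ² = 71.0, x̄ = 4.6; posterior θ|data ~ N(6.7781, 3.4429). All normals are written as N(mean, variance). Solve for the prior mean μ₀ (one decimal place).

μ₀ = 17.0

The posterior mean is a precision-weighted average: μ_n = (τ₀μ₀ + τ_data·x̄)/(τ₀+τ_data), with τ₀=1/σ₀² and τ_data=n/σ².
Here τ₀ = 1/19.6 = 0.051020 and τ_data = 17/71.0 = 0.239437, so τ_n = 0.290457.
Rearranging for μ₀: μ₀ = (μ_n·τ_n − τ_data·x̄)/τ₀ = (6.7781·0.290457 − 0.239437·4.6) / 0.051020 = 0.867336/0.051020 ≈ 17.0.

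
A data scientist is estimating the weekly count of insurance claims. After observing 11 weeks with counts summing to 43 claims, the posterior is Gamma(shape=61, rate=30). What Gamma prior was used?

Gamma(shape=18, rate=19)

A Gamma(α, β) prior (rate parametrization) on a Poisson rate with n observations summing to S gives posterior Gamma(α+S, β+n).
So α = 61 − 43 = 18 and β = 30 − 11 = 19.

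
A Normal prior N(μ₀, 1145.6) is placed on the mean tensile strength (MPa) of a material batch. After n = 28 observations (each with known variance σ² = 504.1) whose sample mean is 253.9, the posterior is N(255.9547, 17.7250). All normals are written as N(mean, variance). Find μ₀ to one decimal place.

With known observation variance, the Normal–Normal posterior has precision τ_n = τ₀ + n/σ² and mean μ_n = (τ₀μ₀ + (n/σ²)x̄)/τ_n.
Here τ₀ = 1/1145.6 = 0.000873 and τ_data = 28/504.1 = 0.055545, so τ_n = 0.056418.
Rearranging for μ₀: μ₀ = (μ_n·τ_n − τ_data·x̄)/τ₀ = (255.9547·0.056418 − 0.055545·253.9) / 0.000873 = 0.337577/0.000873 ≈ 386.7.

μ₀ = 386.7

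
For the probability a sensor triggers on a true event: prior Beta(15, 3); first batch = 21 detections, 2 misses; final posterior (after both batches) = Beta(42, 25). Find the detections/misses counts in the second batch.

6 detections and 20 misses

Because Beta–binomial updating is additive in the counts, the combined data contributed (α_post−α_prior, β_post−β_prior) successes and failures.
Total across both batches: 42−15=27 detections, 25−3=22 misses.
Subtract the first batch: 27−21=6 detections and 22−2=20 misses.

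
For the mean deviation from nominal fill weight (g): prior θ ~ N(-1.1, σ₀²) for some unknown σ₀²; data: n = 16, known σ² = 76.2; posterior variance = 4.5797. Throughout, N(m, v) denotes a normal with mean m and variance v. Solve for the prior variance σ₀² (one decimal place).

For the Normal–Normal model with known σ², precisions add: τ_n = τ₀ + n/σ².
So 1/σ₀² = 1/4.5797 − 16/76.2 = 0.218355 − 0.209974 = 0.008381.
Hence σ₀² = 1/0.008381 ≈ 119.3.

σ₀² = 119.3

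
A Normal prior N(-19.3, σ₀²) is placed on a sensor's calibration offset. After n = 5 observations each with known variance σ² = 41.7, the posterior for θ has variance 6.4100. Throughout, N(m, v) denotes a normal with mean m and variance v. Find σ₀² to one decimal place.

Posterior precision equals prior precision plus data precision: 1/σ_n² = 1/σ₀² + n/σ².
So 1/σ₀² = 1/6.4100 − 5/41.7 = 0.156006 − 0.119904 = 0.036102.
Hence σ₀² = 1/0.036102 ≈ 27.7.

σ₀² = 27.7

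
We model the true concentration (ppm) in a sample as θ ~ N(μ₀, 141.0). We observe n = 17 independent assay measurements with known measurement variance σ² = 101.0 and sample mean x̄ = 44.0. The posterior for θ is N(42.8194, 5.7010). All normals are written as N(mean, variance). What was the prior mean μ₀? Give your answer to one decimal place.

μ₀ = 14.8

With known observation variance, the Normal–Normal posterior has precision τ_n = τ₀ + n/σ² and mean μ_n = (τ₀μ₀ + (n/σ²)x̄)/τ_n.
Here τ₀ = 1/141.0 = 0.007092 and τ_data = 17/101.0 = 0.168317, so τ_n = 0.175409.
Rearranging for μ₀: μ₀ = (μ_n·τ_n − τ_data·x̄)/τ₀ = (42.8194·0.175409 − 0.168317·44.0) / 0.007092 = 0.104960/0.007092 ≈ 14.8.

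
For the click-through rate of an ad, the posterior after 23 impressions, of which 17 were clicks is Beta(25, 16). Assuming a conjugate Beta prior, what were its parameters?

A Beta(α, β) prior with s successes and f failures in binomial data gives a Beta(α+s, β+f) posterior.
Subtract the data counts: 25−17=8, 16−6=10.

Beta(8, 10)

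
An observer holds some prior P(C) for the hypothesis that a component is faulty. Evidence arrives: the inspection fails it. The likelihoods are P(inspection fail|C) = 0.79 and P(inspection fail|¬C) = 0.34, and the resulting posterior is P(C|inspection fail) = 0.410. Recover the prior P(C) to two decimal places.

Bayes' rule in odds form gives O(C|E) = O(C)·[P(E|C)/P(E|¬C)], hence O(C) = O(C|E)/LR.
Posterior odds = 0.410/(1−0.410) = 0.6949. LR = 0.79/0.34 = 2.3235.
Prior odds = 0.6949/2.3235 = 0.2991, so P(C) = 0.2991/(1+0.2991) ≈ 0.23.

P(C) = 0.23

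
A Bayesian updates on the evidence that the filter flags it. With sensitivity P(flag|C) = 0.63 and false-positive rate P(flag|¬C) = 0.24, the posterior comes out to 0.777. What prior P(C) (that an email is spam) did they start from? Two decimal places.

Bayes' rule in odds form gives O(C|E) = O(C)·[P(E|C)/P(E|¬C)], hence O(C) = O(C|E)/LR.
Posterior odds = 0.777/(1−0.777) = 3.4843. LR = 0.63/0.24 = 2.6250.
Prior odds = 3.4843/2.6250 = 1.3274, so P(C) = 1.3274/(1+1.3274) ≈ 0.57.

P(C) = 0.57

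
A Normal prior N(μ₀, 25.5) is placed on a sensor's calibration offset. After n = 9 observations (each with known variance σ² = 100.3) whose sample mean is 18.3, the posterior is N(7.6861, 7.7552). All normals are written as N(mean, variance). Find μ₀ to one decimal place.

μ₀ = -16.6

The posterior mean is a precision-weighted average: μ_n = (τ₀μ₀ + τ_data·x̄)/(τ₀+τ_data), with τ₀=1/σ₀² and τ_data=n/σ².
Here τ₀ = 1/25.5 = 0.039216 and τ_data = 9/100.3 = 0.089731, so τ_n = 0.128947.
Rearranging for μ₀: μ₀ = (μ_n·τ_n − τ_data·x̄)/τ₀ = (7.6861·0.128947 − 0.089731·18.3) / 0.039216 = -0.650978/0.039216 ≈ -16.6.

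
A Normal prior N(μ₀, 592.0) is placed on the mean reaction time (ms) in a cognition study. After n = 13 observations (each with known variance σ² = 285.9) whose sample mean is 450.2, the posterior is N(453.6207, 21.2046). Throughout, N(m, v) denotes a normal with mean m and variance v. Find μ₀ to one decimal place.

μ₀ = 545.7

With known observation variance, the Normal–Normal posterior has precision τ_n = τ₀ + n/σ² and mean μ_n = (τ₀μ₀ + (n/σ²)x̄)/τ_n.
Here τ₀ = 1/592.0 = 0.001689 and τ_data = 13/285.9 = 0.045470, so τ_n = 0.047159.
Rearranging for μ₀: μ₀ = (μ_n·τ_n − τ_data·x̄)/τ₀ = (453.6207·0.047159 − 0.045470·450.2) / 0.001689 = 0.921705/0.001689 ≈ 545.7.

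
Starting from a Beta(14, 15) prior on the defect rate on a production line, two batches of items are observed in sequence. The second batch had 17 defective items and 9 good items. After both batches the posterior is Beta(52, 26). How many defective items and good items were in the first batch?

21 defective items and 2 good items

Sequential conjugate updates are equivalent to a single update on the pooled data, so total successes = posterior α − prior α and total failures = posterior β − prior β.
Total across both batches: 52−14=38 defective items, 26−15=11 good items.
Subtract the second batch: 38−17=21 defective items and 11−9=2 good items.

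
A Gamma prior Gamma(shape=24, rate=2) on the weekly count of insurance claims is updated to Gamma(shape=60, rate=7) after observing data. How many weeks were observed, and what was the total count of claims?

Gamma–Poisson conjugacy: posterior shape = α + Σxᵢ, posterior rate = β + n.
Matching: Σxᵢ = 60 − 24 = 36 and n = 7 − 2 = 5.

n = 5 weeks with total 36 claims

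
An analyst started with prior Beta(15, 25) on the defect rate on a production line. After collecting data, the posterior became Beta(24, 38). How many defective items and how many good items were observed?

9 defective items and 13 good items

A Beta(α, β) prior with s successes and f failures in binomial data gives a Beta(α+s, β+f) posterior.
Match parameters: s=24−15=9, f=38−25=13.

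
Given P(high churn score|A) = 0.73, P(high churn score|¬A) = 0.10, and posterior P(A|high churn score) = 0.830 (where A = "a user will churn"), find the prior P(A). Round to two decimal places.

In odds form, posterior odds = prior odds × likelihood ratio, so prior odds = posterior odds ÷ LR.
Posterior odds = 0.830/(1−0.830) = 4.8824. LR = 0.73/0.10 = 7.3000.
Prior odds = 4.8824/7.3000 = 0.6688, so P(A) = 0.6688/(1+0.6688) ≈ 0.40.

P(A) = 0.40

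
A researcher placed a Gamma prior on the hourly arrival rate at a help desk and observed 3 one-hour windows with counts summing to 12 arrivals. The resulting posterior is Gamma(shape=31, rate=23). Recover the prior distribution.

Gamma(shape=19, rate=20)

A Gamma(α, β) prior (rate parametrization) on a Poisson rate with n observations summing to S gives posterior Gamma(α+S, β+n).
So α = 31 − 12 = 19 and β = 23 − 3 = 20.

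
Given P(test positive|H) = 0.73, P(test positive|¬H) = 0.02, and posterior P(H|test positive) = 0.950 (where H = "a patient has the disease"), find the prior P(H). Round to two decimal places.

Bayes' rule in odds form gives O(H|E) = O(H)·[P(E|H)/P(E|¬H)], hence O(H) = O(H|E)/LR.
Posterior odds = 0.950/(1−0.950) = 19.0000. LR = 0.73/0.02 = 36.5000.
Prior odds = 19.0000/36.5000 = 0.5205, so P(H) = 0.5205/(1+0.5205) ≈ 0.34.

P(H) = 0.34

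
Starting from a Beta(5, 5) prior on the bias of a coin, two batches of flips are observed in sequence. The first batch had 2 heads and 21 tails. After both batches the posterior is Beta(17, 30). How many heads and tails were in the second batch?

Sequential conjugate updates are equivalent to a single update on the pooled data, so total successes = posterior α − prior α and total failures = posterior β − prior β.
Total across both batches: 17−5=12 heads, 30−5=25 tails.
Subtract the first batch: 12−2=10 heads and 25−21=4 tails.

10 heads and 4 tails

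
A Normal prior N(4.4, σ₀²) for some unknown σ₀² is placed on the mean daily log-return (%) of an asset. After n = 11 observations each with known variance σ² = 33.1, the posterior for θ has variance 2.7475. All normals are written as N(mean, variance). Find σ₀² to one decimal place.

σ₀² = 31.6

For the Normal–Normal model with known σ², precisions add: τ_n = τ₀ + n/σ².
So 1/σ₀² = 1/2.7475 − 11/33.1 = 0.363967 − 0.332326 = 0.031641.
Hence σ₀² = 1/0.031641 ≈ 31.6.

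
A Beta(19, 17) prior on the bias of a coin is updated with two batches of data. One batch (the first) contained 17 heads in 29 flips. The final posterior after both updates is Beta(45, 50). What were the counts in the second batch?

9 heads and 21 tails

Sequential conjugate updates are equivalent to a single update on the pooled data, so total successes = posterior α − prior α and total failures = posterior β − prior β.
Total across both batches: 45−19=26 heads, 50−17=33 tails.
Subtract the first batch: 26−17=9 heads and 33−12=21 tails.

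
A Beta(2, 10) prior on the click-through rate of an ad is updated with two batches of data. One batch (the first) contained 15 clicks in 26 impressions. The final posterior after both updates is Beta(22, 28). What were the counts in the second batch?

5 clicks and 7 non-clicks

Sequential conjugate updates are equivalent to a single update on the pooled data, so total successes = posterior α − prior α and total failures = posterior β − prior β.
Total across both batches: 22−2=20 clicks, 28−10=18 non-clicks.
Subtract the first batch: 20−15=5 clicks and 18−11=7 non-clicks.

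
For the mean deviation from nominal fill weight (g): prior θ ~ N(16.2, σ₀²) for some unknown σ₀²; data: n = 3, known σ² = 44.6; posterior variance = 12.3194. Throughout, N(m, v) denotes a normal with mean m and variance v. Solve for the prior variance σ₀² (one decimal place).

For the Normal–Normal model with known σ², precisions add: τ_n = τ₀ + n/σ².
So 1/σ₀² = 1/12.3194 − 3/44.6 = 0.081173 − 0.067265 = 0.013908.
Hence σ₀² = 1/0.013908 ≈ 71.9.

σ₀² = 71.9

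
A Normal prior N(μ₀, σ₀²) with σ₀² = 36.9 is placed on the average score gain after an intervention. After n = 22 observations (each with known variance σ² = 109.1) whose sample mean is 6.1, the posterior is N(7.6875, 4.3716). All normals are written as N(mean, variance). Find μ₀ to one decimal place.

The posterior mean is a precision-weighted average: μ_n = (τ₀μ₀ + τ_data·x̄)/(τ₀+τ_data), with τ₀=1/σ₀² and τ_data=n/σ².
Here τ₀ = 1/36.9 = 0.027100 and τ_data = 22/109.1 = 0.201650, so τ_n = 0.228750.
Rearranging for μ₀: μ₀ = (μ_n·τ_n − τ_data·x̄)/τ₀ = (7.6875·0.228750 − 0.201650·6.1) / 0.027100 = 0.528451/0.027100 ≈ 19.5.

μ₀ = 19.5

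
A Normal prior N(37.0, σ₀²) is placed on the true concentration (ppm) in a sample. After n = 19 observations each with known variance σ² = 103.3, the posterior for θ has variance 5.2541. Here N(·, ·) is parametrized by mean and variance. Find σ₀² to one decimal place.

σ₀² = 156.3

For the Normal–Normal model with known σ², precisions add: τ_n = τ₀ + n/σ².
So 1/σ₀² = 1/5.2541 − 19/103.3 = 0.190328 − 0.183930 = 0.006398.
Hence σ₀² = 1/0.006398 ≈ 156.3.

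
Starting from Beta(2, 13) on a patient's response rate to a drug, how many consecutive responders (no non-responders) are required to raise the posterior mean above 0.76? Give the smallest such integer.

After k responders and 0 non-responders the posterior is Beta(2+k, 13), with mean (2+k)/(2+13+k).
Set (2+k)/(15+k) > 0.76 and solve: k > (0.76·15 − 2)/(1 − 0.76) = 39.167.
The smallest integer exceeding 39.167 is 40, and checking k=40: (42)/(55) = 0.7636 > 0.76.

k = 40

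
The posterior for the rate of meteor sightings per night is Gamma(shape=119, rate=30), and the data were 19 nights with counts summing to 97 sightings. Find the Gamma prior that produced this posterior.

Gamma(shape=22, rate=11)

A Gamma(α, β) prior (rate parametrization) on a Poisson rate with n observations summing to S gives posterior Gamma(α+S, β+n).
So α = 119 − 97 = 22 and β = 30 − 19 = 11.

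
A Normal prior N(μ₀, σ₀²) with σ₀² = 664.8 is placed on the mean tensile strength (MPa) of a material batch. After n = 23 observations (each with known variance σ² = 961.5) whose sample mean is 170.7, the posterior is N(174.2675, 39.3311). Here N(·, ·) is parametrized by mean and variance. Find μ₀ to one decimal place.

The posterior mean is a precision-weighted average: μ_n = (τ₀μ₀ + τ_data·x̄)/(τ₀+τ_data), with τ₀=1/σ₀² and τ_data=n/σ².
Here τ₀ = 1/664.8 = 0.001504 and τ_data = 23/961.5 = 0.023921, so τ_n = 0.025425.
Rearranging for μ₀: μ₀ = (μ_n·τ_n − τ_data·x̄)/τ₀ = (174.2675·0.025425 − 0.023921·170.7) / 0.001504 = 0.347436/0.001504 ≈ 231.0.

μ₀ = 231.0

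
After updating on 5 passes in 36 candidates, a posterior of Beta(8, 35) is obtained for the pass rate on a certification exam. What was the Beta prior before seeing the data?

Beta(3, 4)

A Beta(α, β) prior with s successes and f failures in binomial data gives a Beta(α+s, β+f) posterior.
Subtract the data counts: 8−5=3, 35−31=4.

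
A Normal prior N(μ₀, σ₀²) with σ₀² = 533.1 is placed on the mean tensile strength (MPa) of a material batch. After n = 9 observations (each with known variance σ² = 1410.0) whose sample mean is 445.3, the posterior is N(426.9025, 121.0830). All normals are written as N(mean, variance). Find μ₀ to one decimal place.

The posterior mean is a precision-weighted average: μ_n = (τ₀μ₀ + τ_data·x̄)/(τ₀+τ_data), with τ₀=1/σ₀² and τ_data=n/σ².
Here τ₀ = 1/533.1 = 0.001876 and τ_data = 9/1410.0 = 0.006383, so τ_n = 0.008259.
Rearranging for μ₀: μ₀ = (μ_n·τ_n − τ_data·x̄)/τ₀ = (426.9025·0.008259 − 0.006383·445.3) / 0.001876 = 0.683438/0.001876 ≈ 364.3.

μ₀ = 364.3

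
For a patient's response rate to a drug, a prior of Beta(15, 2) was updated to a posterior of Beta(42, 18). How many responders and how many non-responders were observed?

27 responders and 16 non-responders

Under Beta–binomial conjugacy the posterior parameters are (α+s, β+f).
Match parameters: s=42−15=27, f=18−2=16.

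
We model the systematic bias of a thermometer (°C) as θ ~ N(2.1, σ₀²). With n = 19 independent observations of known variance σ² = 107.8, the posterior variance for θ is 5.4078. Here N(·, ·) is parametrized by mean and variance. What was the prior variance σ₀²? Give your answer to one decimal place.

σ₀² = 115.4

Posterior precision equals prior precision plus data precision: 1/σ_n² = 1/σ₀² + n/σ².
So 1/σ₀² = 1/5.4078 − 19/107.8 = 0.184918 − 0.176252 = 0.008666.
Hence σ₀² = 1/0.008666 ≈ 115.4.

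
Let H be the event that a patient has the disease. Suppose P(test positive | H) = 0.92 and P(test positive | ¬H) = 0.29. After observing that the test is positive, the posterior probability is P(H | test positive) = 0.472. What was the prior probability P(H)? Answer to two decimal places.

P(H) = 0.22

In odds form, posterior odds = prior odds × likelihood ratio, so prior odds = posterior odds ÷ LR.
Posterior odds = 0.472/(1−0.472) = 0.8939. LR = 0.92/0.29 = 3.1724.
Prior odds = 0.8939/3.1724 = 0.2818, so P(H) = 0.2818/(1+0.2818) ≈ 0.22.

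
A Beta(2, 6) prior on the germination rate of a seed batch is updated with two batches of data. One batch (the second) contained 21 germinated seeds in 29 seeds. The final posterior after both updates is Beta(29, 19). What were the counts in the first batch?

6 germinated seeds and 5 non-germinating seeds

Because Beta–binomial updating is additive in the counts, the combined data contributed (α_post−α_prior, β_post−β_prior) successes and failures.
Total across both batches: 29−2=27 germinated seeds, 19−6=13 non-germinating seeds.
Subtract the second batch: 27−21=6 germinated seeds and 13−8=5 non-germinating seeds.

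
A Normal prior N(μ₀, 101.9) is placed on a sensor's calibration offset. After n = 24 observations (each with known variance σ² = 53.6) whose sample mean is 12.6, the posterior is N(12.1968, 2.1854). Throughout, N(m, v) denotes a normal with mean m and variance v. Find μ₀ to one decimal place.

The posterior mean is a precision-weighted average: μ_n = (τ₀μ₀ + τ_data·x̄)/(τ₀+τ_data), with τ₀=1/σ₀² and τ_data=n/σ².
Here τ₀ = 1/101.9 = 0.009814 and τ_data = 24/53.6 = 0.447761, so τ_n = 0.457575.
Rearranging for μ₀: μ₀ = (μ_n·τ_n − τ_data·x̄)/τ₀ = (12.1968·0.457575 − 0.447761·12.6) / 0.009814 = -0.060838/0.009814 ≈ -6.2.

μ₀ = -6.2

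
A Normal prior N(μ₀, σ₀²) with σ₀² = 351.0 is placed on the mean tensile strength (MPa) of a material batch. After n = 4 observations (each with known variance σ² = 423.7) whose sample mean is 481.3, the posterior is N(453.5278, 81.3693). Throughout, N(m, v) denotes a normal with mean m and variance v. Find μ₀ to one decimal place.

μ₀ = 361.5

With known observation variance, the Normal–Normal posterior has precision τ_n = τ₀ + n/σ² and mean μ_n = (τ₀μ₀ + (n/σ²)x̄)/τ_n.
Here τ₀ = 1/351.0 = 0.002849 and τ_data = 4/423.7 = 0.009441, so τ_n = 0.012290.
Rearranging for μ₀: μ₀ = (μ_n·τ_n − τ_data·x̄)/τ₀ = (453.5278·0.012290 − 0.009441·481.3) / 0.002849 = 1.029903/0.002849 ≈ 361.5.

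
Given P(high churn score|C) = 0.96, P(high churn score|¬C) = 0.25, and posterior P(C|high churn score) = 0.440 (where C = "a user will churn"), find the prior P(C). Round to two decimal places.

In odds form, posterior odds = prior odds × likelihood ratio, so prior odds = posterior odds ÷ LR.
Posterior odds = 0.440/(1−0.440) = 0.7857. LR = 0.96/0.25 = 3.8400.
Prior odds = 0.7857/3.8400 = 0.2046, so P(C) = 0.2046/(1+0.2046) ≈ 0.17.

P(C) = 0.17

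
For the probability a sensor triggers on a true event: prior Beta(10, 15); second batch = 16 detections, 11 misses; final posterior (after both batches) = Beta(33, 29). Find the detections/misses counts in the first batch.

7 detections and 3 misses

Because Beta–binomial updating is additive in the counts, the combined data contributed (α_post−α_prior, β_post−β_prior) successes and failures.
Total across both batches: 33−10=23 detections, 29−15=14 misses.
Subtract the second batch: 23−16=7 detections and 14−11=3 misses.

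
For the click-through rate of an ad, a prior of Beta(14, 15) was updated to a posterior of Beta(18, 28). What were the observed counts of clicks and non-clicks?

4 clicks and 13 non-clicks

Beta is conjugate to the binomial likelihood: posterior = Beta(a+s, b+f).
So s = 18 − 14 = 4 and f = 28 − 15 = 13.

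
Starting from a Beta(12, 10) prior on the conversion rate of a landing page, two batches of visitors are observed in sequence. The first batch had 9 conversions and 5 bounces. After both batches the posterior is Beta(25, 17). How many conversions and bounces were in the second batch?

Because Beta–binomial updating is additive in the counts, the combined data contributed (α_post−α_prior, β_post−β_prior) successes and failures.
Total across both batches: 25−12=13 conversions, 17−10=7 bounces.
Subtract the first batch: 13−9=4 conversions and 7−5=2 bounces.

4 conversions and 2 bounces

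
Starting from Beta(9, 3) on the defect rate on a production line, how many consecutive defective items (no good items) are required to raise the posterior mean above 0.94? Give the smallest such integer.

k = 39

After k defective items and 0 good items the posterior is Beta(9+k, 3), with mean (9+k)/(9+3+k).
Set (9+k)/(12+k) > 0.94 and solve: k > (0.94·12 − 9)/(1 − 0.94) = 38.000.
The smallest integer exceeding 38.000 is 39.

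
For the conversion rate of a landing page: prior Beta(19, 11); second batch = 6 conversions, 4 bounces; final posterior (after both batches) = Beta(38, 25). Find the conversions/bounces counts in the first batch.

Because Beta–binomial updating is additive in the counts, the combined data contributed (α_post−α_prior, β_post−β_prior) successes and failures.
Total across both batches: 38−19=19 conversions, 25−11=14 bounces.
Subtract the second batch: 19−6=13 conversions and 14−4=10 bounces.

13 conversions and 10 bounces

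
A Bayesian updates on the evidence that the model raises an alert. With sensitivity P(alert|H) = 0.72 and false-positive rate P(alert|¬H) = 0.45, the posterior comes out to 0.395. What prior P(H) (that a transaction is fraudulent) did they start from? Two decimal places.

P(H) = 0.29

In odds form, posterior odds = prior odds × likelihood ratio, so prior odds = posterior odds ÷ LR.
Posterior odds = 0.395/(1−0.395) = 0.6529. LR = 0.72/0.45 = 1.6000.
Prior odds = 0.6529/1.6000 = 0.4081, so P(H) = 0.4081/(1+0.4081) ≈ 0.29.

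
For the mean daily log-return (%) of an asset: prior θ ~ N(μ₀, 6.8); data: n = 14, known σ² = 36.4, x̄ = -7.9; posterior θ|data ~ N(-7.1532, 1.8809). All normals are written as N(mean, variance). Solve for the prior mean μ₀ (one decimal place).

μ₀ = -5.2

With known observation variance, the Normal–Normal posterior has precision τ_n = τ₀ + n/σ² and mean μ_n = (τ₀μ₀ + (n/σ²)x̄)/τ_n.
Here τ₀ = 1/6.8 = 0.147059 and τ_data = 14/36.4 = 0.384615, so τ_n = 0.531674.
Rearranging for μ₀: μ₀ = (μ_n·τ_n − τ_data·x̄)/τ₀ = (-7.1532·0.531674 − 0.384615·-7.9) / 0.147059 = -0.764712/0.147059 ≈ -5.2.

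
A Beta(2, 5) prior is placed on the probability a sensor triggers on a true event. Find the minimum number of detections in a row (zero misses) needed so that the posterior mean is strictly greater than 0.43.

k = 2

After k detections and 0 misses the posterior is Beta(2+k, 5), with mean (2+k)/(2+5+k).
Set (2+k)/(7+k) > 0.43 and solve: k > (0.43·7 − 2)/(1 − 0.43) = 1.772.
The smallest integer exceeding 1.772 is 2, and checking k=2: (4)/(9) = 0.4444 > 0.43.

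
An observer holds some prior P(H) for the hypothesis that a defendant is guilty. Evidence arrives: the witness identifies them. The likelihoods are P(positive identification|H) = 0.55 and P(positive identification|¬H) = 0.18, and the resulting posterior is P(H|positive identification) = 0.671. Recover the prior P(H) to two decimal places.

Bayes' rule in odds form gives O(H|E) = O(H)·[P(E|H)/P(E|¬H)], hence O(H) = O(H|E)/LR.
Posterior odds = 0.671/(1−0.671) = 2.0395. LR = 0.55/0.18 = 3.0556.
Prior odds = 2.0395/3.0556 = 0.6675, so P(H) = 0.6675/(1+0.6675) ≈ 0.40.

P(H) = 0.40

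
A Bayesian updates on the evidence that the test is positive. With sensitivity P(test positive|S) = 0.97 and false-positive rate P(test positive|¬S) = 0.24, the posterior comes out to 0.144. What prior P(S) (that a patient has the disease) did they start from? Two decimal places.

P(S) = 0.04

Bayes' rule in odds form gives O(S|E) = O(S)·[P(E|S)/P(E|¬S)], hence O(S) = O(S|E)/LR.
Posterior odds = 0.144/(1−0.144) = 0.1682. LR = 0.97/0.24 = 4.0417.
Prior odds = 0.1682/4.0417 = 0.0416, so P(S) = 0.0416/(1+0.0416) ≈ 0.04.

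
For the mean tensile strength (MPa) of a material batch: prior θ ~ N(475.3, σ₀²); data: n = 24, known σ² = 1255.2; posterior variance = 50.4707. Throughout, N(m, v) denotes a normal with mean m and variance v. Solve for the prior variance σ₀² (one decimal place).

For the Normal–Normal model with known σ², precisions add: τ_n = τ₀ + n/σ².
So 1/σ₀² = 1/50.4707 − 24/1255.2 = 0.019813 − 0.019120 = 0.000693.
Hence σ₀² = 1/0.000693 ≈ 1443.0.

σ₀² = 1443.0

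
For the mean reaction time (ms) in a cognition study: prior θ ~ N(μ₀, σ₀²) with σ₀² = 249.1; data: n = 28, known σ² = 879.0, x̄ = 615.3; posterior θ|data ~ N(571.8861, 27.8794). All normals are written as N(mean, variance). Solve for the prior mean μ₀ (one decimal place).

With known observation variance, the Normal–Normal posterior has precision τ_n = τ₀ + n/σ² and mean μ_n = (τ₀μ₀ + (n/σ²)x̄)/τ_n.
Here τ₀ = 1/249.1 = 0.004014 and τ_data = 28/879.0 = 0.031854, so τ_n = 0.035868.
Rearranging for μ₀: μ₀ = (μ_n·τ_n − τ_data·x̄)/τ₀ = (571.8861·0.035868 − 0.031854·615.3) / 0.004014 = 0.912644/0.004014 ≈ 227.4.

μ₀ = 227.4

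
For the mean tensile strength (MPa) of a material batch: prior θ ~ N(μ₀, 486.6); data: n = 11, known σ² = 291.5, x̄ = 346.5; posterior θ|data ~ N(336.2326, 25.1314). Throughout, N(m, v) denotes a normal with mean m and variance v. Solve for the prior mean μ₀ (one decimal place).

With known observation variance, the Normal–Normal posterior has precision τ_n = τ₀ + n/σ² and mean μ_n = (τ₀μ₀ + (n/σ²)x̄)/τ_n.
Here τ₀ = 1/486.6 = 0.002055 and τ_data = 11/291.5 = 0.037736, so τ_n = 0.039791.
Rearranging for μ₀: μ₀ = (μ_n·τ_n − τ_data·x̄)/τ₀ = (336.2326·0.039791 − 0.037736·346.5) / 0.002055 = 0.303507/0.002055 ≈ 147.7.

μ₀ = 147.7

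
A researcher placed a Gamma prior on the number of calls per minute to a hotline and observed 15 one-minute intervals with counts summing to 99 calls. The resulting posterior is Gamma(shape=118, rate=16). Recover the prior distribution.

Gamma(shape=19, rate=1)

A Gamma(α, β) prior (rate parametrization) on a Poisson rate with n observations summing to S gives posterior Gamma(α+S, β+n).
So α = 118 − 99 = 19 and β = 16 − 15 = 1.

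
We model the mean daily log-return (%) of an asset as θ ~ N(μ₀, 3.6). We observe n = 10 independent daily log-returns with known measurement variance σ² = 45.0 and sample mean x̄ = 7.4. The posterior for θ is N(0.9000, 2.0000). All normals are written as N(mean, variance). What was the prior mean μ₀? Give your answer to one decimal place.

The posterior mean is a precision-weighted average: μ_n = (τ₀μ₀ + τ_data·x̄)/(τ₀+τ_data), with τ₀=1/σ₀² and τ_data=n/σ².
Here τ₀ = 1/3.6 = 0.277778 and τ_data = 10/45.0 = 0.222222, so τ_n = 0.500000.
Rearranging for μ₀: μ₀ = (μ_n·τ_n − τ_data·x̄)/τ₀ = (0.9000·0.500000 − 0.222222·7.4) / 0.277778 = -1.194443/0.277778 ≈ -4.3.

μ₀ = -4.3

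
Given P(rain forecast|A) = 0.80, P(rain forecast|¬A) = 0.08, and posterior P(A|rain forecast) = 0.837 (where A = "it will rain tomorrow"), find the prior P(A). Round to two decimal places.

P(A) = 0.34

In odds form, posterior odds = prior odds × likelihood ratio, so prior odds = posterior odds ÷ LR.
Posterior odds = 0.837/(1−0.837) = 5.1350. LR = 0.80/0.08 = 10.0000.
Prior odds = 5.1350/10.0000 = 0.5135, so P(A) = 0.5135/(1+0.5135) ≈ 0.34.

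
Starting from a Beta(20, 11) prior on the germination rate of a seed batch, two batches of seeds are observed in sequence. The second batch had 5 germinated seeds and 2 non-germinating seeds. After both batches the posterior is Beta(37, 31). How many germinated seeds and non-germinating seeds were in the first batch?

12 germinated seeds and 18 non-germinating seeds

Sequential conjugate updates are equivalent to a single update on the pooled data, so total successes = posterior α − prior α and total failures = posterior β − prior β.
Total across both batches: 37−20=17 germinated seeds, 31−11=20 non-germinating seeds.
Subtract the second batch: 17−5=12 germinated seeds and 20−2=18 non-germinating seeds.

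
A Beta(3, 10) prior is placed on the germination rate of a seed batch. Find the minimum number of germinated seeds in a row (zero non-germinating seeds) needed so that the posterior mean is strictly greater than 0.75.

k = 28

After k germinated seeds and 0 non-germinating seeds the posterior is Beta(3+k, 10), with mean (3+k)/(3+10+k).
Set (3+k)/(13+k) > 0.75 and solve: k > (0.75·13 − 3)/(1 − 0.75) = 27.000.
The smallest integer exceeding 27.000 is 28.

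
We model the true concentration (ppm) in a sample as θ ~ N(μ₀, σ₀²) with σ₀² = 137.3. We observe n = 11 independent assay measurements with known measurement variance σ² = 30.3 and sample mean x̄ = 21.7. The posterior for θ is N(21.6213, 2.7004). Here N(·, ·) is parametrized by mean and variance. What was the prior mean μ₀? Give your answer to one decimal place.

The posterior mean is a precision-weighted average: μ_n = (τ₀μ₀ + τ_data·x̄)/(τ₀+τ_data), with τ₀=1/σ₀² and τ_data=n/σ².
Here τ₀ = 1/137.3 = 0.007283 and τ_data = 11/30.3 = 0.363036, so τ_n = 0.370319.
Rearranging for μ₀: μ₀ = (μ_n·τ_n − τ_data·x̄)/τ₀ = (21.6213·0.370319 − 0.363036·21.7) / 0.007283 = 0.128897/0.007283 ≈ 17.7.

μ₀ = 17.7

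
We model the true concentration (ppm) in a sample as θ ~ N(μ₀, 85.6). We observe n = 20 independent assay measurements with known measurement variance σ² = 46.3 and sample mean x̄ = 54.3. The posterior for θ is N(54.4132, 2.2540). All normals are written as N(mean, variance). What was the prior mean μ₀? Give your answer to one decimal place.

The posterior mean is a precision-weighted average: μ_n = (τ₀μ₀ + τ_data·x̄)/(τ₀+τ_data), with τ₀=1/σ₀² and τ_data=n/σ².
Here τ₀ = 1/85.6 = 0.011682 and τ_data = 20/46.3 = 0.431965, so τ_n = 0.443647.
Rearranging for μ₀: μ₀ = (μ_n·τ_n − τ_data·x̄)/τ₀ = (54.4132·0.443647 − 0.431965·54.3) / 0.011682 = 0.684553/0.011682 ≈ 58.6.

μ₀ = 58.6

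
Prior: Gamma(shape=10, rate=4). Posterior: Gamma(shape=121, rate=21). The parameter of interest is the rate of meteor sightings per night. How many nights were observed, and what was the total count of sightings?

Gamma–Poisson conjugacy: posterior shape = α + Σxᵢ, posterior rate = β + n.
Matching: Σxᵢ = 121 − 10 = 111 and n = 21 − 4 = 17.

n = 17 nights with total 111 sightings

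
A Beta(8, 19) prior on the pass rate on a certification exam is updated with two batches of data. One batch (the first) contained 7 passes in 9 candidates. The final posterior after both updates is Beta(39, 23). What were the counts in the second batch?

Because Beta–binomial updating is additive in the counts, the combined data contributed (α_post−α_prior, β_post−β_prior) successes and failures.
Total across both batches: 39−8=31 passes, 23−19=4 failures.
Subtract the first batch: 31−7=24 passes and 4−2=2 failures.

24 passes and 2 failures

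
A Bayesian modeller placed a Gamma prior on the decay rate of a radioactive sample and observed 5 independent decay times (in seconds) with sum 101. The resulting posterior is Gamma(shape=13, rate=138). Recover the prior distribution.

Gamma–exponential conjugacy: posterior shape = α + n, posterior rate = β + Σtᵢ.
So α = 13 − 5 = 8 and β = 138 − 101 = 37.

Gamma(shape=8, rate=37)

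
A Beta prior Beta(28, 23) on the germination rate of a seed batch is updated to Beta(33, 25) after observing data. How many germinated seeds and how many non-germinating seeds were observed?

5 germinated seeds and 2 non-germinating seeds

A Beta(a, b) prior with s successes and f failures in binomial data gives a Beta(a+s, b+f) posterior.
Match parameters: s=33−28=5, f=25−23=2.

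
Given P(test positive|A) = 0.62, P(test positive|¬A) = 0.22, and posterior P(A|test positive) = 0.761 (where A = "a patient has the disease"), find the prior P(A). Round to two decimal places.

P(A) = 0.53

Bayes' rule in odds form gives O(A|E) = O(A)·[P(E|A)/P(E|¬A)], hence O(A) = O(A|E)/LR.
Posterior odds = 0.761/(1−0.761) = 3.1841. LR = 0.62/0.22 = 2.8182.
Prior odds = 3.1841/2.8182 = 1.1298, so P(A) = 1.1298/(1+1.1298) ≈ 0.53.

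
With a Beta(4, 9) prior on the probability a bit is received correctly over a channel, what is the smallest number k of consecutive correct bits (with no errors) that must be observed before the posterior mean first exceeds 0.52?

After k correct bits and 0 errors the posterior is Beta(4+k, 9), with mean (4+k)/(4+9+k).
Set (4+k)/(13+k) > 0.52 and solve: k > (0.52·13 − 4)/(1 − 0.52) = 5.750.
The smallest integer exceeding 5.750 is 6, and checking k=6: (10)/(19) = 0.5263 > 0.52.

k = 6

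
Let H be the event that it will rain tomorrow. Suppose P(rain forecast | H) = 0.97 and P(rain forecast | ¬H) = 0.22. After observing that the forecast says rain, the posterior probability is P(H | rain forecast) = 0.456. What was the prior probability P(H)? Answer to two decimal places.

Bayes' rule in odds form gives O(H|E) = O(H)·[P(E|H)/P(E|¬H)], hence O(H) = O(H|E)/LR.
Posterior odds = 0.456/(1−0.456) = 0.8382. LR = 0.97/0.22 = 4.4091.
Prior odds = 0.8382/4.4091 = 0.1901, so P(H) = 0.1901/(1+0.1901) ≈ 0.16.

P(H) = 0.16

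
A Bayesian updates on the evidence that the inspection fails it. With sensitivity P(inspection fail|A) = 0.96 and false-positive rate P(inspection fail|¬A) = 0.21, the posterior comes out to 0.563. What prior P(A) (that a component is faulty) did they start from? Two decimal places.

Bayes' rule in odds form gives O(A|E) = O(A)·[P(E|A)/P(E|¬A)], hence O(A) = O(A|E)/LR.
Posterior odds = 0.563/(1−0.563) = 1.2883. LR = 0.96/0.21 = 4.5714.
Prior odds = 1.2883/4.5714 = 0.2818, so P(A) = 0.2818/(1+0.2818) ≈ 0.22.

P(A) = 0.22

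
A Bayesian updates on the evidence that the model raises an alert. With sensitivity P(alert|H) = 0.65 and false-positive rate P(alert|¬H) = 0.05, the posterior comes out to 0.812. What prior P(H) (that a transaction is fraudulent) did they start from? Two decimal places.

In odds form, posterior odds = prior odds × likelihood ratio, so prior odds = posterior odds ÷ LR.
Posterior odds = 0.812/(1−0.812) = 4.3191. LR = 0.65/0.05 = 13.0000.
Prior odds = 4.3191/13.0000 = 0.3322, so P(H) = 0.3322/(1+0.3322) ≈ 0.25.

P(H) = 0.25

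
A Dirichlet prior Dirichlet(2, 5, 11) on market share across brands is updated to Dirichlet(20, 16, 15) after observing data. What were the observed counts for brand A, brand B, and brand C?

counts (18, 11, 4)

For a Dirichlet(α) prior with multinomial counts c, the posterior is Dirichlet(α + c) componentwise.
Counts are posterior − prior componentwise: 20−2=18, 16−5=11, 15−11=4.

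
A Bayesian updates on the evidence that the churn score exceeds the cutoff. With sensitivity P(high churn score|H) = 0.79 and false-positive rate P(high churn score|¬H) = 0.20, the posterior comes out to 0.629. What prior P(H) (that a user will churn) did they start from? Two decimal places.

In odds form, posterior odds = prior odds × likelihood ratio, so prior odds = posterior odds ÷ LR.
Posterior odds = 0.629/(1−0.629) = 1.6954. LR = 0.79/0.20 = 3.9500.
Prior odds = 1.6954/3.9500 = 0.4292, so P(H) = 0.4292/(1+0.4292) ≈ 0.30.

P(H) = 0.30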